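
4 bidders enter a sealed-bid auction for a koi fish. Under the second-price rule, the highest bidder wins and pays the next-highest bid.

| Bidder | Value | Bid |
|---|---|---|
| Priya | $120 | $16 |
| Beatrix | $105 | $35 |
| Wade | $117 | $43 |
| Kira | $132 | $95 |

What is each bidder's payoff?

Bids in descending order: Kira $95, then Wade $43, then Beatrix $35, then Priya $16.
Kira has the top bid and wins; the price is the second-highest bid, $43.
Kira's payoff = $132 − $43 = $89. All other bidders lose, so their payoff is 0.

Priya $0, Beatrix $0, Wade $0, Kira $89.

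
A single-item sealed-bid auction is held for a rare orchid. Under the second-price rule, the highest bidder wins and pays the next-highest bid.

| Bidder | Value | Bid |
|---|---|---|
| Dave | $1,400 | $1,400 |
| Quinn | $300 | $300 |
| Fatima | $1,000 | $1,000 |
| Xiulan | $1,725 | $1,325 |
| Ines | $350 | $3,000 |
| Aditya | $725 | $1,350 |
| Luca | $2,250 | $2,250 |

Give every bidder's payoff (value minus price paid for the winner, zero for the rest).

Dave $0, Quinn $0, Fatima $0, Xiulan $0, Ines -$1,900, Aditya $0, Luca $0.

Ranking the bids: Ines $3,000 > Luca $2,250 > Dave $1,400 > Aditya $1,350 > Xiulan $1,325 > Fatima $1,000 > Quinn $300.
Ines has the top bid and wins; the price is the second-highest bid, $2,250.
Ines's payoff = $350 − $2,250 = -$1,900. All other bidders lose, so their payoff is 0.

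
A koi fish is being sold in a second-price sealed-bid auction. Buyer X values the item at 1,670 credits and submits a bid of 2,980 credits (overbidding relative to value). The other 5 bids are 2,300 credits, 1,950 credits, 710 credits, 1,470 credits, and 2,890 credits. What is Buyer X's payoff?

Highest competing bid: 2,890 credits.
Buyer X's bid 2,980 credits is the highest overall, so Buyer X wins and pays the second-highest bid, 2,890 credits.
Payoff = value − price = 1,670 credits − 2,890 credits = -1,220 credits.
Overbidding won the item at a price above value — truthful bidding would have avoided this loss.

Buyer X's payoff: -1,220 credits.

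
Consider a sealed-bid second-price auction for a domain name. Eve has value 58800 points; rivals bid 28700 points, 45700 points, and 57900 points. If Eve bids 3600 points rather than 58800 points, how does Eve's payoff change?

The highest competing bid is 57900 points.
Bidding truthfully at 58800 points: Eve has the top bid, wins, and pays the second-highest bid 57900 points. Payoff = 58800 points − 57900 points = 900 points.
Bidding 3600 points: the top bid is 57900 points (a rival), so Eve loses. Payoff = 0 points.
Change = 0 points − 900 points = -900 points.

Payoff change: -900 points.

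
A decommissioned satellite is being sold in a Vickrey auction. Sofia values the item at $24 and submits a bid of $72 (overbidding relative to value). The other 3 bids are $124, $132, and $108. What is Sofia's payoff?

$0

Highest competing bid: $132.
Sofia's bid $72 is not the highest, so Sofia loses, pays nothing, and earns zero payoff.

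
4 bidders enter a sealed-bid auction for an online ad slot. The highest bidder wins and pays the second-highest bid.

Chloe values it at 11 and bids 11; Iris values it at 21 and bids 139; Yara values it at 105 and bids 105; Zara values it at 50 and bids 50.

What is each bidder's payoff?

Chloe 0, Iris -84, Yara 0, Zara 0.

Bids in descending order: Iris 139; Yara 105; Zara 50; Chloe 11.
Iris has the top bid and wins; the price is the second-highest bid, 105.
Iris's payoff = 21 − 105 = -84. All other bidders lose, so their payoff is 0.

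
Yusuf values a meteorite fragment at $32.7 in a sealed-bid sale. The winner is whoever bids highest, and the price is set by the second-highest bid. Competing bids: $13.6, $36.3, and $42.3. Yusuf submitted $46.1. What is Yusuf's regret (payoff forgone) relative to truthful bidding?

The highest competing bid is $42.3.
Bidding truthfully at $32.7: the top bid is $42.3 (a rival), so Yusuf loses. Payoff = $0.0.
Bidding $46.1: Yusuf has the top bid, wins, and pays the second-highest bid $42.3. Payoff = $32.7 − $42.3 = -$9.6.
Regret = truthful payoff − actual payoff = $0.0 − -$9.6 = $9.6.
Deviating from a truthful bid can only lose payoff in a second-price auction — never gain.

Payoff forgone: $9.6.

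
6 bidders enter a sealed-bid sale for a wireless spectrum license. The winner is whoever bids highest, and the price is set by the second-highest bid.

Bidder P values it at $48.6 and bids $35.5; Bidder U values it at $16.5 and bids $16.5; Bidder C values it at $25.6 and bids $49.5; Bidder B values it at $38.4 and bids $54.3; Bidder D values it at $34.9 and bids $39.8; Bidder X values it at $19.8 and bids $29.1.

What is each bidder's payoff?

Ordered from highest: Bidder B $54.3, then Bidder C $49.5, then Bidder D $39.8, then Bidder P $35.5, then Bidder X $29.1, then Bidder U $16.5.
Bidder B has the top bid and wins; the price is the second-highest bid, $49.5.
Bidder B's payoff = $38.4 − $49.5 = -$11.1. All other bidders lose, so their payoff is 0.

Payoffs: Bidder P $0.0, Bidder U $0.0, Bidder C $0.0, Bidder B -$11.1, Bidder D $0.0, Bidder X $0.0.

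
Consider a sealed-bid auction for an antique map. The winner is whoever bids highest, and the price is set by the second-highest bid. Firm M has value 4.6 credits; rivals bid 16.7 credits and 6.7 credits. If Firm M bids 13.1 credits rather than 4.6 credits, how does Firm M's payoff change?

The highest competing bid is 16.7 credits.
Bidding truthfully at 4.6 credits: the top bid is 16.7 credits (a rival), so Firm M loses. Payoff = 0.0 credits.
Bidding 13.1 credits: the top bid is 16.7 credits (a rival), so Firm M loses. Payoff = 0.0 credits.
Change = 0.0 credits − 0.0 credits = 0.0 credits.

Change in payoff: 0.0 credits.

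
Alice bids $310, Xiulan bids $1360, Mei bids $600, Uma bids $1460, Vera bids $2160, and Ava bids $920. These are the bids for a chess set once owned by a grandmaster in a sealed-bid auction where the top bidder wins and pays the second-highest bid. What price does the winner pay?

$1460

Sorted high to low: Vera $2160 > Uma $1460 > Xiulan $1360 > Ava $920 > Mei $600 > Alice $310.
Vera is the highest bidder, so Vera wins.
Under the second-price rule, the price is the second-highest bid: $1460.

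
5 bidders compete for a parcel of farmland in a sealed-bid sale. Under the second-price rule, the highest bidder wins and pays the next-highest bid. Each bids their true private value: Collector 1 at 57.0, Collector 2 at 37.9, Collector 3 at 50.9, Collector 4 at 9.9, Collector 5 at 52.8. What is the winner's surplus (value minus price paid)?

Surplus = 4.2.

Ordered from highest: Collector 1 57.0; Collector 5 52.8; Collector 3 50.9; Collector 2 37.9; Collector 4 9.9.
Collector 1 wins with the top bid and pays the second-highest, 52.8.
Surplus = 57.0 − 52.8 = 4.2.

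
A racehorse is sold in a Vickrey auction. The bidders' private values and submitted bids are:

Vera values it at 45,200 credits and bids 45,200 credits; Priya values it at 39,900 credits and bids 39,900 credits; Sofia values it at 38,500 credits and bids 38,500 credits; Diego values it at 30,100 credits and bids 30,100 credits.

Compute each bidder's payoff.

Payoffs: Vera 5,300 credits, Priya 0 credits, Sofia 0 credits, Diego 0 credits.

Ordered from highest: Vera 45,200 credits, then Priya 39,900 credits, then Sofia 38,500 credits, then Diego 30,100 credits.
Vera has the top bid and wins; the price is the second-highest bid, 39,900 credits.
Vera's payoff = 45,200 credits − 39,900 credits = 5,300 credits. All other bidders lose, so their payoff is 0.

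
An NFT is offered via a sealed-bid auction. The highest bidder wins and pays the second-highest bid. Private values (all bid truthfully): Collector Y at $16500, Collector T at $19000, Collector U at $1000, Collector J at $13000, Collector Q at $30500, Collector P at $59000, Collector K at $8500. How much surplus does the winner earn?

$28500

Ranking the bids: Collector P $59000, then Collector Q $30500, then Collector T $19000, then Collector Y $16500, then Collector J $13000, then Collector K $8500, then Collector U $1000.
Collector P wins with the top bid and pays the second-highest, $30500.
Surplus = $59000 − $30500 = $28500.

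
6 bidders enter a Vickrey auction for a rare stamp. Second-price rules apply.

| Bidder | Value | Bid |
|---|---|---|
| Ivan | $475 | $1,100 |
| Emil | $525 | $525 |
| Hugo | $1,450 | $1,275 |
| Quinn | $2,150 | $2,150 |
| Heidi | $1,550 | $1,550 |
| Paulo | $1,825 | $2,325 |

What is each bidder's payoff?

Ivan $0, Emil $0, Hugo $0, Quinn $0, Heidi $0, Paulo -$325.

Ranking the bids: Paulo $2,325 > Quinn $2,150 > Heidi $1,550 > Hugo $1,275 > Ivan $1,100 > Emil $525.
Paulo has the top bid and wins; the price is the second-highest bid, $2,150.
Paulo's payoff = $1,825 − $2,150 = -$325. All other bidders lose, so their payoff is 0.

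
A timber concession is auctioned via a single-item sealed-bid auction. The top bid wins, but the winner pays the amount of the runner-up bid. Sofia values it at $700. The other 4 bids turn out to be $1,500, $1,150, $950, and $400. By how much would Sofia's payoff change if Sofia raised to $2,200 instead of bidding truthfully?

The highest competing bid is $1,500.
Bidding truthfully at $700: the top bid is $1,500 (a rival), so Sofia loses. Payoff = $0.
Bidding $2,200: Sofia has the top bid, wins, and pays the second-highest bid $1,500. Payoff = $700 − $1,500 = -$800.
Change = -$800 − $0 = -$800.
Deviating from a truthful bid can only lose payoff in a second-price auction — never gain.

-$800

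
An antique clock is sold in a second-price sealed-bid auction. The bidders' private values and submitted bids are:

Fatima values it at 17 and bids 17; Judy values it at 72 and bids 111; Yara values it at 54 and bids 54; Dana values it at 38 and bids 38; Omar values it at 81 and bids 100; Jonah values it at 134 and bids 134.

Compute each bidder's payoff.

Bids in descending order: Jonah 134, then Judy 111, then Omar 100, then Yara 54, then Dana 38, then Fatima 17.
Jonah has the top bid and wins; the price is the second-highest bid, 111.
Jonah's payoff = 134 − 111 = 23. All other bidders lose, so their payoff is 0.

Fatima 0, Judy 0, Yara 0, Dana 0, Omar 0, Jonah 23.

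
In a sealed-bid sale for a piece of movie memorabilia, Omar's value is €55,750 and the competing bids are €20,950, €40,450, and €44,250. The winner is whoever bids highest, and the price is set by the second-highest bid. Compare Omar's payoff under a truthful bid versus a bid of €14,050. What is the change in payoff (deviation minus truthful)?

Change in payoff: -€11,500.

The highest competing bid is €44,250.
Bidding truthfully at €55,750: Omar has the top bid, wins, and pays the second-highest bid €44,250. Payoff = €55,750 − €44,250 = €11,500.
Bidding €14,050: the top bid is €44,250 (a rival), so Omar loses. Payoff = €0.
Change = €0 − €11,500 = -€11,500.
Deviating from a truthful bid can only lose payoff in a second-price auction — never gain.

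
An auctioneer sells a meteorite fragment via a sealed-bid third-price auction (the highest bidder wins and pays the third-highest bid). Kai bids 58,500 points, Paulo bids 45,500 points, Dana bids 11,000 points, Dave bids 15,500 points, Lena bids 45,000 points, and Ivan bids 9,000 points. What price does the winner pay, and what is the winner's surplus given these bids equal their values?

Price 45,000 points; surplus 13,500 points.

Bids in descending order: Kai 58,500 points; Paulo 45,500 points; Lena 45,000 points; Dave 15,500 points; Dana 11,000 points; Ivan 9,000 points.
Kai is the highest bidder, so Kai wins.
Under the third-price rule, the price is the third-highest bid: 45,000 points.
Surplus = 58,500 points − 45,000 points = 13,500 points.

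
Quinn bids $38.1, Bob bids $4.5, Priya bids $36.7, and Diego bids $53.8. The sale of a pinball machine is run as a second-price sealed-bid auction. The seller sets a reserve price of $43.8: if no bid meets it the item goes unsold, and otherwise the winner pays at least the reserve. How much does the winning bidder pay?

Sorted high to low: Diego $53.8, then Quinn $38.1, then Priya $36.7, then Bob $4.5.
Diego has the highest bid, so Diego wins.
The second-highest bid is $38.1, but the reserve $43.8 is higher, so the price is the reserve.

The winner pays $43.8.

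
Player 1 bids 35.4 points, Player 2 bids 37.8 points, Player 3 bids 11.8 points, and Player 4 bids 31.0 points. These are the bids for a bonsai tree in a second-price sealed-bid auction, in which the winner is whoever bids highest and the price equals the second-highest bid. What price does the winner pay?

Sorted high to low: Player 2 37.8 points, then Player 1 35.4 points, then Player 4 31.0 points, then Player 3 11.8 points.
Player 2 is the highest bidder, so Player 2 wins.
Under the second-price rule, the price is the second-highest bid: 35.4 points.

35.4 points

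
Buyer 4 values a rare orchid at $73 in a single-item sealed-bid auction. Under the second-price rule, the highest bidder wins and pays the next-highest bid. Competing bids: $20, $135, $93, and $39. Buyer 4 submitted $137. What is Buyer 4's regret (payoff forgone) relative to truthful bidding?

Regret: $62.

The highest competing bid is $135.
Bidding truthfully at $73: the top bid is $135 (a rival), so Buyer 4 loses. Payoff = $0.
Bidding $137: Buyer 4 has the top bid, wins, and pays the second-highest bid $135. Payoff = $73 − $135 = -$62.
Regret = truthful payoff − actual payoff = $0 − -$62 = $62.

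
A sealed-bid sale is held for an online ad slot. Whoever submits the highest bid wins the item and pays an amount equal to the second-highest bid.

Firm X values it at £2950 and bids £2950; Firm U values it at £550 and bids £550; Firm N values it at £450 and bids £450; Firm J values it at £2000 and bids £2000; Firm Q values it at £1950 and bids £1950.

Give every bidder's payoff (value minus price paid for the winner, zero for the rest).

Payoffs: Firm X £950, Firm U £0, Firm N £0, Firm J £0, Firm Q £0.

Ordered from highest: Firm X £2950; Firm J £2000; Firm Q £1950; Firm U £550; Firm N £450.
Firm X has the top bid and wins; the price is the second-highest bid, £2000.
Firm X's payoff = £2950 − £2000 = £950. All other bidders lose, so their payoff is 0.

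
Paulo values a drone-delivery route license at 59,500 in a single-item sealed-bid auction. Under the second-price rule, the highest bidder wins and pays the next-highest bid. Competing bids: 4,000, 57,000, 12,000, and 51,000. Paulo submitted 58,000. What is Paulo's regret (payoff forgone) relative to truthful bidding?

0

The highest competing bid is 57,000.
Bidding truthfully at 59,500: Paulo has the top bid, wins, and pays the second-highest bid 57,000. Payoff = 59,500 − 57,000 = 2,500.
Bidding 58,000: Paulo has the top bid, wins, and pays the second-highest bid 57,000. Payoff = 59,500 − 57,000 = 2,500.
Regret = truthful payoff − actual payoff = 2,500 − 2,500 = 0.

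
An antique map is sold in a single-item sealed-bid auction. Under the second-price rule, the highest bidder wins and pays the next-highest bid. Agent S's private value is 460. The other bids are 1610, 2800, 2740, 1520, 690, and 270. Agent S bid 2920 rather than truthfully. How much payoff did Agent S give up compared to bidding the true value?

The highest competing bid is 2800.
Bidding truthfully at 460: the top bid is 2800 (a rival), so Agent S loses. Payoff = 0.
Bidding 2920: Agent S has the top bid, wins, and pays the second-highest bid 2800. Payoff = 460 − 2800 = -2340.
Regret = truthful payoff − actual payoff = 0 − -2340 = 2340.
This is the dominant-strategy logic: truthful bidding weakly beats any alternative.

2340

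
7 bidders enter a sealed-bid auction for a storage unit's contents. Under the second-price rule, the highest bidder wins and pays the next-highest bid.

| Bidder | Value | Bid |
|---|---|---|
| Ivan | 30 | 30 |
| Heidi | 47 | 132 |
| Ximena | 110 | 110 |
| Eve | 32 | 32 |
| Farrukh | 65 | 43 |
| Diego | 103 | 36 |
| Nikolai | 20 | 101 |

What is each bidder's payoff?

Ivan 0, Heidi -63, Ximena 0, Eve 0, Farrukh 0, Diego 0, Nikolai 0.

Ordered from highest: Heidi 132, then Ximena 110, then Nikolai 101, then Farrukh 43, then Diego 36, then Eve 32, then Ivan 30.
Heidi has the top bid and wins; the price is the second-highest bid, 110.
Heidi's payoff = 47 − 110 = -63. All other bidders lose, so their payoff is 0.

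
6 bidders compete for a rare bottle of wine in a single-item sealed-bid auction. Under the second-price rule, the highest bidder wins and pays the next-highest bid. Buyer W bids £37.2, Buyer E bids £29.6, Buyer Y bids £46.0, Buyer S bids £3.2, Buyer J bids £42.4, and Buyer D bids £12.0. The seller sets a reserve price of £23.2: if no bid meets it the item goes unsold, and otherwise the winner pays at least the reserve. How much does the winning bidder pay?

Price paid: £42.4.

Sorted high to low: Buyer Y £46.0; Buyer J £42.4; Buyer W £37.2; Buyer E £29.6; Buyer D £12.0; Buyer S £3.2.
Buyer Y has the highest bid, so Buyer Y wins.
The second-highest bid is £42.4, which exceeds the reserve, so that sets the price.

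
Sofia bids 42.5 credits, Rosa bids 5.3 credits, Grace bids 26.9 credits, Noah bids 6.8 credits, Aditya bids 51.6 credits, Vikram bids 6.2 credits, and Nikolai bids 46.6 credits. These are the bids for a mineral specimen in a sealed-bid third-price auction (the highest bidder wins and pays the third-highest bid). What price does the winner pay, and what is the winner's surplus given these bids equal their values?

Ranking the bids: Aditya 51.6 credits > Nikolai 46.6 credits > Sofia 42.5 credits > Grace 26.9 credits > Noah 6.8 credits > Vikram 6.2 credits > Rosa 5.3 credits.
Aditya is the highest bidder, so Aditya wins.
Under the third-price rule, the price is the third-highest bid: 42.5 credits.
Surplus = 51.6 credits − 42.5 credits = 9.1 credits.

Price 42.5 credits; surplus 9.1 credits.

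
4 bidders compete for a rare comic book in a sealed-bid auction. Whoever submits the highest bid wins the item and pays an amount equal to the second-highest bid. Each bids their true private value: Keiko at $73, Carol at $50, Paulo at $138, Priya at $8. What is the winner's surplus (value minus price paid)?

Ranking the bids: Paulo $138, then Keiko $73, then Carol $50, then Priya $8.
Paulo wins with the top bid and pays the second-highest, $73.
Surplus = $138 − $73 = $65.

Winner's surplus: $65.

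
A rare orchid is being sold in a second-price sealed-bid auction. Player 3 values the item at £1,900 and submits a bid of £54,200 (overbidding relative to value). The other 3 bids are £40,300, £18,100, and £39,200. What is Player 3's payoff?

Highest competing bid: £40,300.
Player 3's bid £54,200 is the highest overall, so Player 3 wins and pays the second-highest bid, £40,300.
Payoff = value − price = £1,900 − £40,300 = -£38,400.

The bidder's payoff: -£38,400.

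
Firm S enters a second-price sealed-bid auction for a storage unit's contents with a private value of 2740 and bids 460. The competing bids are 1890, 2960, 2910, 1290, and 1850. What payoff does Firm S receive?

Highest competing bid: 2960.
Firm S's bid 460 is not the highest, so Firm S loses, pays nothing, and earns zero payoff.

0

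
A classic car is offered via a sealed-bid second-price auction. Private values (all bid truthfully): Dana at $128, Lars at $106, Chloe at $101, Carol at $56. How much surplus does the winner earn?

Surplus = $22.

Ordered from highest: Dana $128, then Lars $106, then Chloe $101, then Carol $56.
Dana wins with the top bid and pays the second-highest, $106.
Surplus = $128 − $106 = $22.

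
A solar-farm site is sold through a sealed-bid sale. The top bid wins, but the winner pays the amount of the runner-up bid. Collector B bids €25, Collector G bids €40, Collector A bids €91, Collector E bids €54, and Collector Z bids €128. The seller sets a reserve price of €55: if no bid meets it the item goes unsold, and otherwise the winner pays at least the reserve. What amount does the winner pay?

Sorted high to low: Collector Z €128; Collector A €91; Collector E €54; Collector G €40; Collector B €25.
Collector Z has the highest bid, so Collector Z wins.
The second-highest bid is €91, which exceeds the reserve, so that sets the price.

The winner pays €91.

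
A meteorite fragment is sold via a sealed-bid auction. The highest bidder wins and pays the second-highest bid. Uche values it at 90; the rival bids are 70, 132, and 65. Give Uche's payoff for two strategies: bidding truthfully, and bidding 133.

Truthful: 0; alternative: -42.

The highest competing bid is 132.
Bidding truthfully at 90: the top bid is 132 (a rival), so Uche loses. Payoff = 0.
Bidding 133: Uche has the top bid, wins, and pays the second-highest bid 132. Payoff = 90 − 132 = -42.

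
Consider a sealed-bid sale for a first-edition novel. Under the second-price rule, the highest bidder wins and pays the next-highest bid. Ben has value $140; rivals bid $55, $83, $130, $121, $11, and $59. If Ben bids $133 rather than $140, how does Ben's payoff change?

The highest competing bid is $130.
Bidding truthfully at $140: Ben has the top bid, wins, and pays the second-highest bid $130. Payoff = $140 − $130 = $10.
Bidding $133: Ben has the top bid, wins, and pays the second-highest bid $130. Payoff = $140 − $130 = $10.
Change = $10 − $10 = $0.

Payoff change: $0.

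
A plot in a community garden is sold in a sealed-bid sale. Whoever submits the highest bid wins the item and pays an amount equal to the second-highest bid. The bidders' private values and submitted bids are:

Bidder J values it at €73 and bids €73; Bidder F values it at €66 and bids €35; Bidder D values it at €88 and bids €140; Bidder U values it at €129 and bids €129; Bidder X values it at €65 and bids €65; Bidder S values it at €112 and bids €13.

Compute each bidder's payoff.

Bidder J €0, Bidder F €0, Bidder D -€41, Bidder U €0, Bidder X €0, Bidder S €0.

Bids in descending order: Bidder D €140; Bidder U €129; Bidder J €73; Bidder X €65; Bidder F €35; Bidder S €13.
Bidder D has the top bid and wins; the price is the second-highest bid, €129.
Bidder D's payoff = €88 − €129 = -€41. All other bidders lose, so their payoff is 0.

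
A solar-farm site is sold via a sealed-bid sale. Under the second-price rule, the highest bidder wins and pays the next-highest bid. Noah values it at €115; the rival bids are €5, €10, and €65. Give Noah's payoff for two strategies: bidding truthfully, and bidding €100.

The highest competing bid is €65.
Bidding truthfully at €115: Noah has the top bid, wins, and pays the second-highest bid €65. Payoff = €115 − €65 = €50.
Bidding €100: Noah has the top bid, wins, and pays the second-highest bid €65. Payoff = €115 − €65 = €50.
The bid only affects whether you win, not the price — here both bids land on the same side of the top rival bid, so the deviation is payoff-neutral.

(a) €50  (b) €50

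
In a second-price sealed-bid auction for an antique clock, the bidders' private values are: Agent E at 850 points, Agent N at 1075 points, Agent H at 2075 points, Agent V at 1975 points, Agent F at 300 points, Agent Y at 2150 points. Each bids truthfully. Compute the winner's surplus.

Ordered from highest: Agent Y 2150 points, then Agent H 2075 points, then Agent V 1975 points, then Agent N 1075 points, then Agent E 850 points, then Agent F 300 points.
Agent Y wins with the top bid and pays the second-highest, 2075 points.
Surplus = 2150 points − 2075 points = 75 points.

Winner's surplus: 75 points.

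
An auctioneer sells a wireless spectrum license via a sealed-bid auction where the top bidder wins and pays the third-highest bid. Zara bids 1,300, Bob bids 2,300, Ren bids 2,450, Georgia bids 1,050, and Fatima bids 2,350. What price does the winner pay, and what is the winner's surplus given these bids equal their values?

Price 2,300; surplus 150.

Ordered from highest: Ren 2,450 > Fatima 2,350 > Bob 2,300 > Zara 1,300 > Georgia 1,050.
Ren is the highest bidder, so Ren wins.
Under the third-price rule, the price is the third-highest bid: 2,300.
Surplus = 2,450 − 2,300 = 150.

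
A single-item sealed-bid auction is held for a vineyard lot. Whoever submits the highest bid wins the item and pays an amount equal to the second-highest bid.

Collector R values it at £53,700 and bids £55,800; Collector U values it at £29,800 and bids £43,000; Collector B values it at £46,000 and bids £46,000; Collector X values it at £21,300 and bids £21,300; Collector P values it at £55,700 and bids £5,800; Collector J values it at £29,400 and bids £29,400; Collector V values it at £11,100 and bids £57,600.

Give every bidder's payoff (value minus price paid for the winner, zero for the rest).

Collector R £0, Collector U £0, Collector B £0, Collector X £0, Collector P £0, Collector J £0, Collector V -£44,700.

Ordered from highest: Collector V £57,600, then Collector R £55,800, then Collector B £46,000, then Collector U £43,000, then Collector J £29,400, then Collector X £21,300, then Collector P £5,800.
Collector V has the top bid and wins; the price is the second-highest bid, £55,800.
Collector V's payoff = £11,100 − £55,800 = -£44,700. All other bidders lose, so their payoff is 0.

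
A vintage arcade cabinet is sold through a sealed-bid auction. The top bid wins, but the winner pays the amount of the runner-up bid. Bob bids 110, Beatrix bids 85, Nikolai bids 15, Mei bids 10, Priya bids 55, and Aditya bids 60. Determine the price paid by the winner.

Price paid: 85.

Ranking the bids: Bob 110; Beatrix 85; Aditya 60; Priya 55; Nikolai 15; Mei 10.
Bob has the highest bid, so Bob wins.
The second-highest bid is 85, so that is what Bob pays.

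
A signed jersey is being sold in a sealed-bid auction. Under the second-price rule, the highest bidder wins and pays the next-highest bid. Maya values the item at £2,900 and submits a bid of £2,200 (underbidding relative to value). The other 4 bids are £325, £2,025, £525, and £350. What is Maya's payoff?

Highest competing bid: £2,025.
Maya's bid £2,200 is the highest overall, so Maya wins and pays the second-highest bid, £2,025.
Payoff = value − price = £2,900 − £2,025 = £875.

Maya's payoff: £875.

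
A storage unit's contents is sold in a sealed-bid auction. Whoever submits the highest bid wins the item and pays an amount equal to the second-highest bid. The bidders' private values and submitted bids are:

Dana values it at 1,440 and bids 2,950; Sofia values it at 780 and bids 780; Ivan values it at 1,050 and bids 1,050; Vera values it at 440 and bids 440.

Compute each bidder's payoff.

Payoffs: Dana 390, Sofia 0, Ivan 0, Vera 0.

Sorted high to low: Dana 2,950 > Ivan 1,050 > Sofia 780 > Vera 440.
Dana has the top bid and wins; the price is the second-highest bid, 1,050.
Dana's payoff = 1,440 − 1,050 = 390. All other bidders lose, so their payoff is 0.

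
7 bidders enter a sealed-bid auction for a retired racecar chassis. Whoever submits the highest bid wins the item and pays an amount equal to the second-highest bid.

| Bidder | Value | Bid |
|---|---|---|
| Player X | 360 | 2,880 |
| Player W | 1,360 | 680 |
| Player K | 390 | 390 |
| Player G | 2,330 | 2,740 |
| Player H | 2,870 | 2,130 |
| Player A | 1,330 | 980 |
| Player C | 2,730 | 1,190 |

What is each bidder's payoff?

Player X -2,380, Player W 0, Player K 0, Player G 0, Player H 0, Player A 0, Player C 0.

Sorted high to low: Player X 2,880, then Player G 2,740, then Player H 2,130, then Player C 1,190, then Player A 980, then Player W 680, then Player K 390.
Player X has the top bid and wins; the price is the second-highest bid, 2,740.
Player X's payoff = 360 − 2,740 = -2,380. All other bidders lose, so their payoff is 0.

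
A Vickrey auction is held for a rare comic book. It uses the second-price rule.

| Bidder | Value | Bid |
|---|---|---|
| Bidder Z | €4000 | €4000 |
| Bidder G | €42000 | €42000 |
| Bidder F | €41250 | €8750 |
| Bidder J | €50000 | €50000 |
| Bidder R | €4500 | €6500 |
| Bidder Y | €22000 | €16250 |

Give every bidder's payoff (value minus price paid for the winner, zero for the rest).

Ranking the bids: Bidder J €50000; Bidder G €42000; Bidder Y €16250; Bidder F €8750; Bidder R €6500; Bidder Z €4000.
Bidder J has the top bid and wins; the price is the second-highest bid, €42000.
Bidder J's payoff = €50000 − €42000 = €8000. All other bidders lose, so their payoff is 0.

Bidder Z €0, Bidder G €0, Bidder F €0, Bidder J €8000, Bidder R €0, Bidder Y €0.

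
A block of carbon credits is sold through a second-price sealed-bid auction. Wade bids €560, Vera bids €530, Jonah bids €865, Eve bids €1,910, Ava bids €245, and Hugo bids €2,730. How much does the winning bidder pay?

Ranking the bids: Hugo €2,730 > Eve €1,910 > Jonah €865 > Wade €560 > Vera €530 > Ava €245.
Hugo has the highest bid, so Hugo wins.
The second-highest bid is €1,910, so that is what Hugo pays.

Price paid: €1,910.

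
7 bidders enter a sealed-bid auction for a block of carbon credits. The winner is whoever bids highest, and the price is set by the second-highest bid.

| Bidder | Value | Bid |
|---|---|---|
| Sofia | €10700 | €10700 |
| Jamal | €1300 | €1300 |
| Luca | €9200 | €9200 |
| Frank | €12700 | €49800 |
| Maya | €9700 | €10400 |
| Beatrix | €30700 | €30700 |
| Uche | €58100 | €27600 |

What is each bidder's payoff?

Sofia €0, Jamal €0, Luca €0, Frank -€18000, Maya €0, Beatrix €0, Uche €0.

Bids in descending order: Frank €49800; Beatrix €30700; Uche €27600; Sofia €10700; Maya €10400; Luca €9200; Jamal €1300.
Frank has the top bid and wins; the price is the second-highest bid, €30700.
Frank's payoff = €12700 − €30700 = -€18000. All other bidders lose, so their payoff is 0.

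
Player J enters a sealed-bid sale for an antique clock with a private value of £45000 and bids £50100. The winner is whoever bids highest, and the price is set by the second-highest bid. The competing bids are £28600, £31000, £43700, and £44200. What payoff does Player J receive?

Highest competing bid: £44200.
Player J's bid £50100 is the highest overall, so Player J wins and pays the second-highest bid, £44200.
Payoff = value − price = £45000 − £44200 = £800.

Player J's payoff: £800.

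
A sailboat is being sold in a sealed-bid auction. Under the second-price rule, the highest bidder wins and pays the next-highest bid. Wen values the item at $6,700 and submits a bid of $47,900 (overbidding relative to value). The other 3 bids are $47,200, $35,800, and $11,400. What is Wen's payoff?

Highest competing bid: $47,200.
Wen's bid $47,900 is the highest overall, so Wen wins and pays the second-highest bid, $47,200.
Payoff = value − price = $6,700 − $47,200 = -$40,500.
Overbidding won the item at a price above value — truthful bidding would have avoided this loss.

Wen's payoff: -$40,500.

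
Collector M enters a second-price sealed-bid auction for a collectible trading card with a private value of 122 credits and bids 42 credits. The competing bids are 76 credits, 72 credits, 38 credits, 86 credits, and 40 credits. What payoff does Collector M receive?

Highest competing bid: 86 credits.
Collector M's bid 42 credits is not the highest, so Collector M loses, pays nothing, and earns zero payoff.

0 credits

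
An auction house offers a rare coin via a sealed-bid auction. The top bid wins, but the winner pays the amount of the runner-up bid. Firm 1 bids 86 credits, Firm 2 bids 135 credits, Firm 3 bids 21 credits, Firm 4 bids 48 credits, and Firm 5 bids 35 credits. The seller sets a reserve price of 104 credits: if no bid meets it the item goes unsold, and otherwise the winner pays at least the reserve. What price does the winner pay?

Bids in descending order: Firm 2 135 credits; Firm 1 86 credits; Firm 4 48 credits; Firm 5 35 credits; Firm 3 21 credits.
Firm 2 has the highest bid, so Firm 2 wins.
The second-highest bid is 86 credits, but the reserve 104 credits is higher, so the price is the reserve.

The winner pays 104 credits.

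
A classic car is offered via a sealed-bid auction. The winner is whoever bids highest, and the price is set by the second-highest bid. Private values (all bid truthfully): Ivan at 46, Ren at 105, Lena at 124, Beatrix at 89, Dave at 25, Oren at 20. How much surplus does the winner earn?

Surplus = 19.

Ordered from highest: Lena 124 > Ren 105 > Beatrix 89 > Ivan 46 > Dave 25 > Oren 20.
Lena wins with the top bid and pays the second-highest, 105.
Surplus = 124 − 105 = 19.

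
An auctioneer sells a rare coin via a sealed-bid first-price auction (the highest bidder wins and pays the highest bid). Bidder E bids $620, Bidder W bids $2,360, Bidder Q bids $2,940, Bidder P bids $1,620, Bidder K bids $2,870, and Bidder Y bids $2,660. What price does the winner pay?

$2,940

Sorted high to low: Bidder Q $2,940; Bidder K $2,870; Bidder Y $2,660; Bidder W $2,360; Bidder P $1,620; Bidder E $620.
Bidder Q is the highest bidder, so Bidder Q wins.
Under the first-price rule, the price is the highest bid: $2,940.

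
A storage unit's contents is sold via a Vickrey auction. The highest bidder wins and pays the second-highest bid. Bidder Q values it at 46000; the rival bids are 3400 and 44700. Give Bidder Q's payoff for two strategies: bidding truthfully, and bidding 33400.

Truthful: 1300; alternative: 0.

The highest competing bid is 44700.
Bidding truthfully at 46000: Bidder Q has the top bid, wins, and pays the second-highest bid 44700. Payoff = 46000 − 44700 = 1300.
Bidding 33400: the top bid is 44700 (a rival), so Bidder Q loses. Payoff = 0.
Deviating from a truthful bid can only lose payoff in a second-price auction — never gain.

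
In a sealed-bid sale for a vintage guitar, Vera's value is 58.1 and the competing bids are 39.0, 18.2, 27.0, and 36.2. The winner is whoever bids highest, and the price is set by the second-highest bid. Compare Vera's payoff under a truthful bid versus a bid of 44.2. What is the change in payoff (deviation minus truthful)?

0.0

The highest competing bid is 39.0.
Bidding truthfully at 58.1: Vera has the top bid, wins, and pays the second-highest bid 39.0. Payoff = 58.1 − 39.0 = 19.1.
Bidding 44.2: Vera has the top bid, wins, and pays the second-highest bid 39.0. Payoff = 58.1 − 39.0 = 19.1.
Change = 19.1 − 19.1 = 0.0.
The bid only affects whether you win, not the price — here both bids land on the same side of the top rival bid, so the deviation is payoff-neutral.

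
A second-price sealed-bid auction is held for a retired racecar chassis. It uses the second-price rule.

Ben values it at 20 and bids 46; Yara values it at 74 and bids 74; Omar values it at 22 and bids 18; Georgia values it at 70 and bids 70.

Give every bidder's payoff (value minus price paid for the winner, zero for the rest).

Sorted high to low: Yara 74, then Georgia 70, then Ben 46, then Omar 18.
Yara has the top bid and wins; the price is the second-highest bid, 70.
Yara's payoff = 74 − 70 = 4. All other bidders lose, so their payoff is 0.

Payoffs: Ben 0, Yara 4, Omar 0, Georgia 0.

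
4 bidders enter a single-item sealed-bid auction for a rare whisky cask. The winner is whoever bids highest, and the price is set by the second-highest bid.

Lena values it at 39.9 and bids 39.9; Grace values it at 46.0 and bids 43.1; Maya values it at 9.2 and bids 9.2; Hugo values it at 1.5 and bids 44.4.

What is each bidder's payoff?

Lena 0.0, Grace 0.0, Maya 0.0, Hugo -41.6.

Ordered from highest: Hugo 44.4, then Grace 43.1, then Lena 39.9, then Maya 9.2.
Hugo has the top bid and wins; the price is the second-highest bid, 43.1.
Hugo's payoff = 1.5 − 43.1 = -41.6. All other bidders lose, so their payoff is 0.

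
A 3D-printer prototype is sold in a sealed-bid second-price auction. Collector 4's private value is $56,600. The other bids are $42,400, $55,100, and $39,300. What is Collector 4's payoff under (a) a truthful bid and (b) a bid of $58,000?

The highest competing bid is $55,100.
Bidding truthfully at $56,600: Collector 4 has the top bid, wins, and pays the second-highest bid $55,100. Payoff = $56,600 − $55,100 = $1,500.
Bidding $58,000: Collector 4 has the top bid, wins, and pays the second-highest bid $55,100. Payoff = $56,600 − $55,100 = $1,500.

Truthful: $1,500; alternative: $1,500.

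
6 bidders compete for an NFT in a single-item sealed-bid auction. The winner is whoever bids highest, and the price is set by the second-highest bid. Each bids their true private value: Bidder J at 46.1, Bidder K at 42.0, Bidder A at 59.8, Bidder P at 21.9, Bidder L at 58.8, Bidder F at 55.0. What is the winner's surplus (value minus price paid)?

Bids in descending order: Bidder A 59.8 > Bidder L 58.8 > Bidder F 55.0 > Bidder J 46.1 > Bidder K 42.0 > Bidder P 21.9.
Bidder A wins with the top bid and pays the second-highest, 58.8.
Surplus = 59.8 − 58.8 = 1.0.

Winner's surplus: 1.0.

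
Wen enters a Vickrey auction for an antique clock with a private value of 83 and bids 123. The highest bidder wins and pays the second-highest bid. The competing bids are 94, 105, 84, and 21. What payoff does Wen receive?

Highest competing bid: 105.
Wen's bid 123 is the highest overall, so Wen wins and pays the second-highest bid, 105.
Payoff = value − price = 83 − 105 = -22.

Wen's payoff: -22.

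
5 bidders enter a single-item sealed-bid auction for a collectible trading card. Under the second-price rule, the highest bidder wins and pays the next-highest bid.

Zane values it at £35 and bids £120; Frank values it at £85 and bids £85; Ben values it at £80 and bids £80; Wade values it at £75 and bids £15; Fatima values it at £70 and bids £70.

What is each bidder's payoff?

Payoffs: Zane -£50, Frank £0, Ben £0, Wade £0, Fatima £0.

Bids in descending order: Zane £120 > Frank £85 > Ben £80 > Fatima £70 > Wade £15.
Zane has the top bid and wins; the price is the second-highest bid, £85.
Zane's payoff = £35 − £85 = -£50. All other bidders lose, so their payoff is 0.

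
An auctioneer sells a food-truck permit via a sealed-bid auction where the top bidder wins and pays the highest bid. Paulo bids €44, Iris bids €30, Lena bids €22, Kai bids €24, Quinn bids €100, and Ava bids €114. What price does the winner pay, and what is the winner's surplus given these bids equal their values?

Price €114; surplus €0.

Bids in descending order: Ava €114, then Quinn €100, then Paulo €44, then Iris €30, then Kai €24, then Lena €22.
Ava is the highest bidder, so Ava wins.
Under the first-price rule, the price is the highest bid: €114.
Surplus = €114 − €114 = €0.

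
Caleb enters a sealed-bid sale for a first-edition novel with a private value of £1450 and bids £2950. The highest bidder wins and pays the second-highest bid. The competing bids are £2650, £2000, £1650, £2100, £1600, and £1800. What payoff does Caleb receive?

Caleb's payoff: -£1200.

Highest competing bid: £2650.
Caleb's bid £2950 is the highest overall, so Caleb wins and pays the second-highest bid, £2650.
Payoff = value − price = £1450 − £2650 = -£1200.
Overbidding won the item at a price above value — truthful bidding would have avoided this loss.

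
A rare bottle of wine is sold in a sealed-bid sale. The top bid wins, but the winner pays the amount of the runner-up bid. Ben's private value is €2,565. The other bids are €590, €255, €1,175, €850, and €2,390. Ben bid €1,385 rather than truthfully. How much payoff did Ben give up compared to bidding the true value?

€175

The highest competing bid is €2,390.
Bidding truthfully at €2,565: Ben has the top bid, wins, and pays the second-highest bid €2,390. Payoff = €2,565 − €2,390 = €175.
Bidding €1,385: the top bid is €2,390 (a rival), so Ben loses. Payoff = €0.
Regret = truthful payoff − actual payoff = €175 − €0 = €175.
This is the dominant-strategy logic: truthful bidding weakly beats any alternative.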